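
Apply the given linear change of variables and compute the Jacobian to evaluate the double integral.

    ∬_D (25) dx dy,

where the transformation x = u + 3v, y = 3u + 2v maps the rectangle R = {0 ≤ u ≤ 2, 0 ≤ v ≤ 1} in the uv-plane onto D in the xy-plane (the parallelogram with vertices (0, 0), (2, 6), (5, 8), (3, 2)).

Compute the Jacobian determinant of (x, y) with respect to (u, v):

    ∂(x,y)/∂(u,v) = | 1  3 | = (1)(2) - (3)(3) = -7.
                   | 3  2 |

Its absolute value is |J| = 7 (the area scaling factor).

Substituting x = u + 3v, y = 3u + 2v into the integrand,

    25 → 25,

so the integral becomes

    ∬_R (25) · |J| du dv = ∫_0^2 ∫_0^1 (175) dv du.

Inner (v): 175.
Outer (u): 350.

Therefore ∬_D (25) dx dy = 350.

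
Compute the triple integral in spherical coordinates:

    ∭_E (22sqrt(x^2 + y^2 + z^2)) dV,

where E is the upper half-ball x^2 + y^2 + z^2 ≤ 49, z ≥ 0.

In spherical coordinates, x = ρ sin(φ) cos(θ), y = ρ sin(φ) sin(θ), z = ρ cos(φ), and dV = ρ^2 sin(φ) dρ dφ dθ.

The integrand becomes 22ρ, so

    ∭_E (22sqrt(x^2 + y^2 + z^2)) dV = ∫_{0}^{2π} ∫_{0}^{π/2} ∫_{0}^{7} (22ρ) · ρ^2 sin(φ) dρ dφ dθ.

Inner (ρ): 26411sin(φ)/2.
Middle (φ): 26411/2.
Outer (θ): 26411π.

Therefore the triple integral equals 26411π.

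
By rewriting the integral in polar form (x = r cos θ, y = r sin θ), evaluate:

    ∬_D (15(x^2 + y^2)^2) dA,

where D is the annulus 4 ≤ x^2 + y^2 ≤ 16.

The region D is 2 ≤ r ≤ 4, 0 ≤ θ ≤ 2π in polar coordinates, where x = r cos(θ), y = r sin(θ), and dA = r dr dθ.

Under the substitution, the integrand becomes 15r^4, so

    ∬_D (15(x^2 + y^2)^2) dA = ∫_{0}^{2π} ∫_{2}^{4} (15r^4) · r dr dθ.

Inner integral (in r): ∫_{2}^{4} (15r^4) · r dr = 10080.

Outer integral (in θ): ∫_{0}^{2π} (10080) dθ = 20160π.

Therefore ∬_D (15(x^2 + y^2)^2) dA = 20160π.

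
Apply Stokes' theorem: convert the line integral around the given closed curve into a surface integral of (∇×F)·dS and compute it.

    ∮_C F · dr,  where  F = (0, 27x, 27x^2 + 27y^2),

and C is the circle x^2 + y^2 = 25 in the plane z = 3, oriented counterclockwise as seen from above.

Let S be the flat disk x^2 + y^2 ≤ 25 in the plane z = 3, with upward unit normal n̂ = ẑ. By Stokes' theorem,

    ∮_C F · dr = ∬_S (∇ × F) · n̂ dS = ∬_D (curl F)_z dA,

where D is the disk x^2 + y^2 ≤ 25.

Compute the curl of F = (0, 27x, 27x^2 + 27y^2):
    (∇ × F)_x = ∂F_z/∂y - ∂F_y/∂z = 54y,
    (∇ × F)_y = ∂F_x/∂z - ∂F_z/∂x = -54x,
    (∇ × F)_z = ∂F_y/∂x - ∂F_x/∂y = 27.

On z = 3, (curl F)_z = 27.

Convert to polar (x = r cos θ, y = r sin θ, dA = r dr dθ); the integrand becomes 27, so

    ∬_D (curl F)_z dA = ∫_0^{2π} ∫_0^{5} (27) · r dr dθ.

Inner (r from 0 to 5): 675/2.
Outer (θ from 0 to 2π): 675π.

Therefore ∮_C F · dr = 675π.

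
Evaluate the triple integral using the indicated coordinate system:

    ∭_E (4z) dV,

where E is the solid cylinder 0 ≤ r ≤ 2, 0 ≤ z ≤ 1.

In cylindrical coordinates, x = r cos(θ), y = r sin(θ), z = z, and dV = r dr dθ dz.

The integrand becomes 4z, so

    ∭_E (4z) dV = ∫_{0}^{2π} ∫_{0}^{2} ∫_{0}^{1} (4z) · r dz dr dθ.

Inner (z): 2r.
Middle (r from 0 to 2): 4.
Outer (θ): 8π.

Therefore the triple integral equals 8π.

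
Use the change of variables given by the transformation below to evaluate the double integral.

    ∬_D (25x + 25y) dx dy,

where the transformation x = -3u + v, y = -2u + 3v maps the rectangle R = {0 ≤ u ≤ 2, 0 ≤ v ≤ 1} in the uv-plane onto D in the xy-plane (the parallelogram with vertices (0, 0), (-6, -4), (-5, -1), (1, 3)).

Compute the Jacobian determinant of (x, y) with respect to (u, v):

    ∂(x,y)/∂(u,v) = | -3  1 | = (-3)(3) - (1)(-2) = -7.
                   | -2  3 |

Its absolute value is |J| = 7 (the area scaling factor).

Substituting x = -3u + v, y = -2u + 3v into the integrand,

    25x + 25y → -125u + 100v,

so the integral becomes

    ∬_R (-125u + 100v) · |J| du dv = ∫_0^2 ∫_0^1 (-875u + 700v) dv du.

Inner (v): 350 - 875u.
Outer (u): -1050.

Therefore ∬_D (25x + 25y) dx dy = -1050.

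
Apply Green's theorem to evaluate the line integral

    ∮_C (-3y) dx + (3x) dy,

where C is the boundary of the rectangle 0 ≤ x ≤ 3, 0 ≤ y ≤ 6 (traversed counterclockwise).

Green's theorem converts the closed line integral into a double integral over the enclosed region D:

    ∮_C P dx + Q dy = ∬_D (∂Q/∂x - ∂P/∂y) dA.

Here P = -3y, Q = 3x, so

    ∂Q/∂x = 3,    ∂P/∂y = -3,
    ∂Q/∂x - ∂P/∂y = 6.

D is the region 0 ≤ x ≤ 3, 0 ≤ y ≤ 6. Evaluating the double integral:

    ∬_D (6) dA = ∫_0^{3} ∫_0^{6} (6) dy dx.

Inner (y from 0 to 6): 36.
Outer (x from 0 to 3): 108.

Therefore ∮_C P dx + Q dy = 108.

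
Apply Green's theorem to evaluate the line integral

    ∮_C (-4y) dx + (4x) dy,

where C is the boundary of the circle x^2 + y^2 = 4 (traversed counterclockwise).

Green's theorem converts the closed line integral into a double integral over the enclosed region D:

    ∮_C P dx + Q dy = ∬_D (∂Q/∂x - ∂P/∂y) dA.

Here P = -4y, Q = 4x, so

    ∂Q/∂x = 4,    ∂P/∂y = -4,
    ∂Q/∂x - ∂P/∂y = 8.

D is the region x^2 + y^2 ≤ 4. Evaluating the double integral:

In polar coordinates (x = r cos θ, y = r sin θ, dA = r dr dθ) the integrand becomes 8, so

    ∬_D (8) dA = ∫_0^{2π} ∫_0^{2} (8) · r dr dθ.

Inner (r from 0 to 2): 16.
Outer (θ from 0 to 2π): 32π.

Therefore ∮_C P dx + Q dy = 32π.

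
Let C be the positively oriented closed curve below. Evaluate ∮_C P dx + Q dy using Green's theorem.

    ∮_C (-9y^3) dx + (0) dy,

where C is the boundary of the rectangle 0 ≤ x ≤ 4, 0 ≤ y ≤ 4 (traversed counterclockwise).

Green's theorem converts the closed line integral into a double integral over the enclosed region D:

    ∮_C P dx + Q dy = ∬_D (∂Q/∂x - ∂P/∂y) dA.

Here P = -9y^3, Q = 0, so

    ∂Q/∂x = 0,    ∂P/∂y = -27y^2,
    ∂Q/∂x - ∂P/∂y = 27y^2.

D is the region 0 ≤ x ≤ 4, 0 ≤ y ≤ 4. Evaluating the double integral:

    ∬_D (27y^2) dA = ∫_0^{4} ∫_0^{4} (27y^2) dy dx.

Inner (y from 0 to 4): 576.
Outer (x from 0 to 4): 2304.

Therefore ∮_C P dx + Q dy = 2304.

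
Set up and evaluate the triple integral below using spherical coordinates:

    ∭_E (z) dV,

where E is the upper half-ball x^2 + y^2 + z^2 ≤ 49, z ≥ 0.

In spherical coordinates, x = ρ sin(φ) cos(θ), y = ρ sin(φ) sin(θ), z = ρ cos(φ), and dV = ρ^2 sin(φ) dρ dφ dθ.

The integrand becomes ρ cos(φ), so

    ∭_E (z) dV = ∫_{0}^{2π} ∫_{0}^{π/2} ∫_{0}^{7} (ρ cos(φ)) · ρ^2 sin(φ) dρ dφ dθ.

Inner (ρ): 2401sin(2φ)/8.
Middle (φ): 2401/8.
Outer (θ): 2401π/4.

Therefore the triple integral equals 2401π/4.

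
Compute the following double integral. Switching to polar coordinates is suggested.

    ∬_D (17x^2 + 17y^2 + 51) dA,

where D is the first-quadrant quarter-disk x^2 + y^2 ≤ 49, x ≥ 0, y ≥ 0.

The region D is 0 ≤ r ≤ 7, 0 ≤ θ ≤ π/2 in polar coordinates, where x = r cos(θ), y = r sin(θ), and dA = r dr dθ.

Under the substitution, the integrand becomes 17r^2 + 51, so

    ∬_D (17x^2 + 17y^2 + 51) dA = ∫_{0}^{π/2} ∫_{0}^{7} (17r^2 + 51) · r dr dθ.

Inner integral (in r): ∫_{0}^{7} (17r^2 + 51) · r dr = 45815/4.

Outer integral (in θ): ∫_{0}^{π/2} (45815/4) dθ = 45815π/8.

Therefore ∬_D (17x^2 + 17y^2 + 51) dA = 45815π/8.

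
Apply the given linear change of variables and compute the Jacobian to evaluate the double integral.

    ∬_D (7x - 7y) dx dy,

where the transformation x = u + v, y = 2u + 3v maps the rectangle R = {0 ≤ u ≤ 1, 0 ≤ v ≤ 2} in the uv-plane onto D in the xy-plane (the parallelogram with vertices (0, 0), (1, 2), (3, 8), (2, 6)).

Compute the Jacobian determinant of (x, y) with respect to (u, v):

    ∂(x,y)/∂(u,v) = | 1  1 | = (1)(3) - (1)(2) = 1.
                   | 2  3 |

Its absolute value is |J| = 1 (the area scaling factor).

Substituting x = u + v, y = 2u + 3v into the integrand,

    7x - 7y → -7u - 14v,

so the integral becomes

    ∬_R (-7u - 14v) · |J| du dv = ∫_0^1 ∫_0^2 (-7u - 14v) dv du.

Inner (v): -14u - 28.
Outer (u): -35.

Therefore ∬_D (7x - 7y) dx dy = -35.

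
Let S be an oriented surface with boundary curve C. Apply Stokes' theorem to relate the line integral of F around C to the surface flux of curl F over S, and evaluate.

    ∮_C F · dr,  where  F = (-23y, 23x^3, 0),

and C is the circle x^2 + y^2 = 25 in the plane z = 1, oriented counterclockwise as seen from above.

Let S be the flat disk x^2 + y^2 ≤ 25 in the plane z = 1, with upward unit normal n̂ = ẑ. By Stokes' theorem,

    ∮_C F · dr = ∬_S (∇ × F) · n̂ dS = ∬_D (curl F)_z dA,

where D is the disk x^2 + y^2 ≤ 25.

Compute the curl of F = (-23y, 23x^3, 0):
    (∇ × F)_x = ∂F_z/∂y - ∂F_y/∂z = 0,
    (∇ × F)_y = ∂F_x/∂z - ∂F_z/∂x = 0,
    (∇ × F)_z = ∂F_y/∂x - ∂F_x/∂y = 69x^2 + 23.

On z = 1, (curl F)_z = 69x^2 + 23.

Convert to polar (x = r cos θ, y = r sin θ, dA = r dr dθ); the integrand becomes 69r^2cos(θ)^2 + 23, so

    ∬_D (curl F)_z dA = ∫_0^{2π} ∫_0^{5} (69r^2cos(θ)^2 + 23) · r dr dθ.

Inner (r from 0 to 5): 43125cos(θ)^2/4 + 575/2.
Outer (θ from 0 to 2π): 45425π/4.

Therefore ∮_C F · dr = 45425π/4.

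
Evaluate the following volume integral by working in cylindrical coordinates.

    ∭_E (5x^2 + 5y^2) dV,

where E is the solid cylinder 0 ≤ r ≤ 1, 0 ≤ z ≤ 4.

In cylindrical coordinates, x = r cos(θ), y = r sin(θ), z = z, and dV = r dr dθ dz.

The integrand becomes 5r^2, so

    ∭_E (5x^2 + 5y^2) dV = ∫_{0}^{2π} ∫_{0}^{1} ∫_{0}^{4} (5r^2) · r dz dr dθ.

Inner (z): 20r^3.
Middle (r from 0 to 1): 5.
Outer (θ): 10π.

Therefore the triple integral equals 10π.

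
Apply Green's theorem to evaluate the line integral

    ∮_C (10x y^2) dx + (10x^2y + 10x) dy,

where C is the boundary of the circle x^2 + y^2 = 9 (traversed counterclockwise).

Green's theorem converts the closed line integral into a double integral over the enclosed region D:

    ∮_C P dx + Q dy = ∬_D (∂Q/∂x - ∂P/∂y) dA.

Here P = 10x y^2, Q = 10x^2y + 10x, so

    ∂Q/∂x = 20x y + 10,    ∂P/∂y = 20x y,
    ∂Q/∂x - ∂P/∂y = 10.

D is the region x^2 + y^2 ≤ 9. Evaluating the double integral:

In polar coordinates (x = r cos θ, y = r sin θ, dA = r dr dθ) the integrand becomes 10, so

    ∬_D (10) dA = ∫_0^{2π} ∫_0^{3} (10) · r dr dθ.

Inner (r from 0 to 3): 45.
Outer (θ from 0 to 2π): 90π.

Therefore ∮_C P dx + Q dy = 90π.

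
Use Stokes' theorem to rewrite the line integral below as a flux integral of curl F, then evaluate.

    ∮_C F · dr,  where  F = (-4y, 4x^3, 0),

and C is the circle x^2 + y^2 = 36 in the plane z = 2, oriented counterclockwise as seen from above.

Let S be the flat disk x^2 + y^2 ≤ 36 in the plane z = 2, with upward unit normal n̂ = ẑ. By Stokes' theorem,

    ∮_C F · dr = ∬_S (∇ × F) · n̂ dS = ∬_D (curl F)_z dA,

where D is the disk x^2 + y^2 ≤ 36.

Compute the curl of F = (-4y, 4x^3, 0):
    (∇ × F)_x = ∂F_z/∂y - ∂F_y/∂z = 0,
    (∇ × F)_y = ∂F_x/∂z - ∂F_z/∂x = 0,
    (∇ × F)_z = ∂F_y/∂x - ∂F_x/∂y = 12x^2 + 4.

On z = 2, (curl F)_z = 12x^2 + 4.

Convert to polar (x = r cos θ, y = r sin θ, dA = r dr dθ); the integrand becomes 12r^2cos(θ)^2 + 4, so

    ∬_D (curl F)_z dA = ∫_0^{2π} ∫_0^{6} (12r^2cos(θ)^2 + 4) · r dr dθ.

Inner (r from 0 to 6): 3888cos(θ)^2 + 72.
Outer (θ from 0 to 2π): 4032π.

Therefore ∮_C F · dr = 4032π.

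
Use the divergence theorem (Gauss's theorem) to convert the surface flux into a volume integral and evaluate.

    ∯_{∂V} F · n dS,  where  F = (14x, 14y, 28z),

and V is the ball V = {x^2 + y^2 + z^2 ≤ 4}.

By the divergence theorem,

    ∯_{∂V} F · n dS = ∭_V (∇ · F) dV.

Compute the divergence:
    ∇ · F = ∂F_x/∂x + ∂F_y/∂y + ∂F_z/∂z = 14 + 14 + 28 = 56.

In spherical coordinates, x = ρ sin(φ) cos(θ), y = ρ sin(φ) sin(θ), z = ρ cos(φ), dV = ρ^2 sin(φ) dρ dφ dθ, with 0 ≤ ρ ≤ 2, 0 ≤ φ ≤ π, 0 ≤ θ ≤ 2π.

The integrand, after substitution and multiplying by the volume element, becomes (56) · ρ^2 sin(φ), so

    ∭_V (∇·F) dV = ∫_0^{2π} ∫_0^{π} ∫_0^{2} (56) · ρ^2 sin(φ) dρ dφ dθ.

Inner (ρ from 0 to 2): 448sin(φ)/3.
Middle (φ from 0 to π): 896/3.
Outer (θ from 0 to 2π): 1792π/3.

Therefore ∯_{∂V} F · n dS = 1792π/3.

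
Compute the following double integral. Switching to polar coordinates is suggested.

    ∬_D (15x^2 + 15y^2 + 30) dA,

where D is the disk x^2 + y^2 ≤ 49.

The region D is 0 ≤ r ≤ 7, 0 ≤ θ ≤ 2π in polar coordinates, where x = r cos(θ), y = r sin(θ), and dA = r dr dθ.

Under the substitution, the integrand becomes 15r^2 + 30, so

    ∬_D (15x^2 + 15y^2 + 30) dA = ∫_{0}^{2π} ∫_{0}^{7} (15r^2 + 30) · r dr dθ.

Inner integral (in r): ∫_{0}^{7} (15r^2 + 30) · r dr = 38955/4.

Outer integral (in θ): ∫_{0}^{2π} (38955/4) dθ = 38955π/2.

Therefore ∬_D (15x^2 + 15y^2 + 30) dA = 38955π/2.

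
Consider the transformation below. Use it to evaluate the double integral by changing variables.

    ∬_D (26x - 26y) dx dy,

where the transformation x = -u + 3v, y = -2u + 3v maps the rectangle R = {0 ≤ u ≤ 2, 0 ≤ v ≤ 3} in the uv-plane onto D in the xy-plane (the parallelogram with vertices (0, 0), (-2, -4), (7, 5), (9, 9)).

Compute the Jacobian determinant of (x, y) with respect to (u, v):

    ∂(x,y)/∂(u,v) = | -1  3 | = (-1)(3) - (3)(-2) = 3.
                   | -2  3 |

Its absolute value is |J| = 3 (the area scaling factor).

Substituting x = -u + 3v, y = -2u + 3v into the integrand,

    26x - 26y → 26u,

so the integral becomes

    ∬_R (26u) · |J| du dv = ∫_0^2 ∫_0^3 (78u) dv du.

Inner (v): 234u.
Outer (u): 468.

Therefore ∬_D (26x - 26y) dx dy = 468.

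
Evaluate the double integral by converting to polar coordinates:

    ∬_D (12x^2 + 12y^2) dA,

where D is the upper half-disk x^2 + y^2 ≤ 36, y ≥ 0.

The region D is 0 ≤ r ≤ 6, 0 ≤ θ ≤ π in polar coordinates, where x = r cos(θ), y = r sin(θ), and dA = r dr dθ.

Under the substitution, the integrand becomes 12r^2, so

    ∬_D (12x^2 + 12y^2) dA = ∫_{0}^{π} ∫_{0}^{6} (12r^2) · r dr dθ.

Inner integral (in r): ∫_{0}^{6} (12r^2) · r dr = 3888.

Outer integral (in θ): ∫_{0}^{π} (3888) dθ = 3888π.

Therefore ∬_D (12x^2 + 12y^2) dA = 3888π.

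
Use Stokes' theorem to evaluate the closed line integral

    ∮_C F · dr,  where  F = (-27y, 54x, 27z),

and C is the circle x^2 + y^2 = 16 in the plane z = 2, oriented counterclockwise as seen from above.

Let S be the flat disk x^2 + y^2 ≤ 16 in the plane z = 2, with upward unit normal n̂ = ẑ. By Stokes' theorem,

    ∮_C F · dr = ∬_S (∇ × F) · n̂ dS = ∬_D (curl F)_z dA,

where D is the disk x^2 + y^2 ≤ 16.

Compute the curl of F = (-27y, 54x, 27z):
    (∇ × F)_x = ∂F_z/∂y - ∂F_y/∂z = 0,
    (∇ × F)_y = ∂F_x/∂z - ∂F_z/∂x = 0,
    (∇ × F)_z = ∂F_y/∂x - ∂F_x/∂y = 81.

On z = 2, (curl F)_z = 81.

Convert to polar (x = r cos θ, y = r sin θ, dA = r dr dθ); the integrand becomes 81, so

    ∬_D (curl F)_z dA = ∫_0^{2π} ∫_0^{4} (81) · r dr dθ.

Inner (r from 0 to 4): 648.
Outer (θ from 0 to 2π): 1296π.

Therefore ∮_C F · dr = 1296π.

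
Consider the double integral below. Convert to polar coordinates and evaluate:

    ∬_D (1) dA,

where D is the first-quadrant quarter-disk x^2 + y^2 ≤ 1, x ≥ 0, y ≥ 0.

The region D is 0 ≤ r ≤ 1, 0 ≤ θ ≤ π/2 in polar coordinates, where x = r cos(θ), y = r sin(θ), and dA = r dr dθ.

Under the substitution, the integrand becomes 1, so

    ∬_D (1) dA = ∫_{0}^{π/2} ∫_{0}^{1} (1) · r dr dθ.

Inner integral (in r): ∫_{0}^{1} (1) · r dr = 1/2.

Outer integral (in θ): ∫_{0}^{π/2} (1/2) dθ = π/4.

Therefore ∬_D (1) dA = π/4.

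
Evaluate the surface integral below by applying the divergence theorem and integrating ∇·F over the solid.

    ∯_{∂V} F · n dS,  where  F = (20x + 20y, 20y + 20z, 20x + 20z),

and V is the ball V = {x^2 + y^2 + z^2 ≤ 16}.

By the divergence theorem,

    ∯_{∂V} F · n dS = ∭_V (∇ · F) dV.

Compute the divergence:
    ∇ · F = ∂F_x/∂x + ∂F_y/∂y + ∂F_z/∂z = 20 + 20 + 20 = 60.

In spherical coordinates, x = ρ sin(φ) cos(θ), y = ρ sin(φ) sin(θ), z = ρ cos(φ), dV = ρ^2 sin(φ) dρ dφ dθ, with 0 ≤ ρ ≤ 4, 0 ≤ φ ≤ π, 0 ≤ θ ≤ 2π.

The integrand, after substitution and multiplying by the volume element, becomes (60) · ρ^2 sin(φ), so

    ∭_V (∇·F) dV = ∫_0^{2π} ∫_0^{π} ∫_0^{4} (60) · ρ^2 sin(φ) dρ dφ dθ.

Inner (ρ from 0 to 4): 1280sin(φ).
Middle (φ from 0 to π): 2560.
Outer (θ from 0 to 2π): 5120π.

Therefore ∯_{∂V} F · n dS = 5120π.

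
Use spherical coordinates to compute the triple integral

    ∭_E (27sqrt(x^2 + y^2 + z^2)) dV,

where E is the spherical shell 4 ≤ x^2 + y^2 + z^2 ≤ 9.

In spherical coordinates, x = ρ sin(φ) cos(θ), y = ρ sin(φ) sin(θ), z = ρ cos(φ), and dV = ρ^2 sin(φ) dρ dφ dθ.

The integrand becomes 27ρ, so

    ∭_E (27sqrt(x^2 + y^2 + z^2)) dV = ∫_{0}^{2π} ∫_{0}^{π} ∫_{2}^{3} (27ρ) · ρ^2 sin(φ) dρ dφ dθ.

Inner (ρ): 1755sin(φ)/4.
Middle (φ): 1755/2.
Outer (θ): 1755π.

Therefore the triple integral equals 1755π.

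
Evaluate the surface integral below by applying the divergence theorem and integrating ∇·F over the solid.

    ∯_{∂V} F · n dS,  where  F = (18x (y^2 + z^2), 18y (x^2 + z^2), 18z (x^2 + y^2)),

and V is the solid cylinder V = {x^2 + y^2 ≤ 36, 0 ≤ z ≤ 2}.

By the divergence theorem,

    ∯_{∂V} F · n dS = ∭_V (∇ · F) dV.

Compute the divergence:
    ∇ · F = ∂F_x/∂x + ∂F_y/∂y + ∂F_z/∂z = 18y^2 + 18z^2 + 18x^2 + 18z^2 + 18x^2 + 18y^2 = 36x^2 + 36y^2 + 36z^2.

In cylindrical coordinates, x = r cos(θ), y = r sin(θ), z = z, dV = r dr dθ dz, with 0 ≤ r ≤ 6, 0 ≤ θ ≤ 2π, 0 ≤ z ≤ 2.

The integrand, after substitution and multiplying by the volume element, becomes (36r^2 + 36z^2) · r, so

    ∭_V (∇·F) dV = ∫_0^{2π} ∫_0^{6} ∫_0^{2} (36r^2 + 36z^2) · r dz dr dθ.

Inner (z from 0 to 2): 72r^3 + 96r.
Middle (r from 0 to 6): 25056.
Outer (θ from 0 to 2π): 50112π.

Therefore ∯_{∂V} F · n dS = 50112π.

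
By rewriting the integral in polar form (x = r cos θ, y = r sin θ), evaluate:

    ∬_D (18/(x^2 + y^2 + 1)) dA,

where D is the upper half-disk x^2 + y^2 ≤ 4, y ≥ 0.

The region D is 0 ≤ r ≤ 2, 0 ≤ θ ≤ π in polar coordinates, where x = r cos(θ), y = r sin(θ), and dA = r dr dθ.

Under the substitution, the integrand becomes 18/(r^2 + 1), so

    ∬_D (18/(x^2 + y^2 + 1)) dA = ∫_{0}^{π} ∫_{0}^{2} (18/(r^2 + 1)) · r dr dθ.

Inner integral (in r): ∫_{0}^{2} (18/(r^2 + 1)) · r dr = log(1953125).

Outer integral (in θ): ∫_{0}^{π} (log(1953125)) dθ = log(1953125^π).

Therefore ∬_D (18/(x^2 + y^2 + 1)) dA = log(1953125^π).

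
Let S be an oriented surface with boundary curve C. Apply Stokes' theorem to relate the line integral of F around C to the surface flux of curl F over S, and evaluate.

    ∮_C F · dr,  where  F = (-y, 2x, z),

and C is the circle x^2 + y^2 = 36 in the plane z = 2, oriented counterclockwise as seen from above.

Let S be the flat disk x^2 + y^2 ≤ 36 in the plane z = 2, with upward unit normal n̂ = ẑ. By Stokes' theorem,

    ∮_C F · dr = ∬_S (∇ × F) · n̂ dS = ∬_D (curl F)_z dA,

where D is the disk x^2 + y^2 ≤ 36.

Compute the curl of F = (-y, 2x, z):
    (∇ × F)_x = ∂F_z/∂y - ∂F_y/∂z = 0,
    (∇ × F)_y = ∂F_x/∂z - ∂F_z/∂x = 0,
    (∇ × F)_z = ∂F_y/∂x - ∂F_x/∂y = 3.

On z = 2, (curl F)_z = 3.

Convert to polar (x = r cos θ, y = r sin θ, dA = r dr dθ); the integrand becomes 3, so

    ∬_D (curl F)_z dA = ∫_0^{2π} ∫_0^{6} (3) · r dr dθ.

Inner (r from 0 to 6): 54.
Outer (θ from 0 to 2π): 108π.

Therefore ∮_C F · dr = 108π.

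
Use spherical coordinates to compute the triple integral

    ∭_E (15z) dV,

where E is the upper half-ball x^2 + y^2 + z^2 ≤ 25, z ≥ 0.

In spherical coordinates, x = ρ sin(φ) cos(θ), y = ρ sin(φ) sin(θ), z = ρ cos(φ), and dV = ρ^2 sin(φ) dρ dφ dθ.

The integrand becomes 15ρ cos(φ), so

    ∭_E (15z) dV = ∫_{0}^{2π} ∫_{0}^{π/2} ∫_{0}^{5} (15ρ cos(φ)) · ρ^2 sin(φ) dρ dφ dθ.

Inner (ρ): 9375sin(2φ)/8.
Middle (φ): 9375/8.
Outer (θ): 9375π/4.

Therefore the triple integral equals 9375π/4.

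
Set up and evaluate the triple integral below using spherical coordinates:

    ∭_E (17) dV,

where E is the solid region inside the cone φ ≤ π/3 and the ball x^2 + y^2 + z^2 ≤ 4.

In spherical coordinates, x = ρ sin(φ) cos(θ), y = ρ sin(φ) sin(θ), z = ρ cos(φ), and dV = ρ^2 sin(φ) dρ dφ dθ.

The integrand becomes 17, so

    ∭_E (17) dV = ∫_{0}^{2π} ∫_{0}^{π/3} ∫_{0}^{2} (17) · ρ^2 sin(φ) dρ dφ dθ.

Inner (ρ): 136sin(φ)/3.
Middle (φ): 68/3.
Outer (θ): 136π/3.

Therefore the triple integral equals 136π/3.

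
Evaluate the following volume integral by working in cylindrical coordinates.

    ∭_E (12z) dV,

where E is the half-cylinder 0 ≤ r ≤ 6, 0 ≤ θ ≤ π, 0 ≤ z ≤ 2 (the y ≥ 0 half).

In cylindrical coordinates, x = r cos(θ), y = r sin(θ), z = z, and dV = r dr dθ dz.

The integrand becomes 12z, so

    ∭_E (12z) dV = ∫_{0}^{π} ∫_{0}^{6} ∫_{0}^{2} (12z) · r dz dr dθ.

Inner (z): 24r.
Middle (r from 0 to 6): 432.
Outer (θ): 432π.

Therefore the triple integral equals 432π.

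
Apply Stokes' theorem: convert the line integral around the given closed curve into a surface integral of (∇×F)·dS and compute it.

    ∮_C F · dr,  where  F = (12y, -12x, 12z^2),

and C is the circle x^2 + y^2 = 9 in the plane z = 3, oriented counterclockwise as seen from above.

Let S be the flat disk x^2 + y^2 ≤ 9 in the plane z = 3, with upward unit normal n̂ = ẑ. By Stokes' theorem,

    ∮_C F · dr = ∬_S (∇ × F) · n̂ dS = ∬_D (curl F)_z dA,

where D is the disk x^2 + y^2 ≤ 9.

Compute the curl of F = (12y, -12x, 12z^2):
    (∇ × F)_x = ∂F_z/∂y - ∂F_y/∂z = 0,
    (∇ × F)_y = ∂F_x/∂z - ∂F_z/∂x = 0,
    (∇ × F)_z = ∂F_y/∂x - ∂F_x/∂y = -24.

On z = 3, (curl F)_z = -24.

Convert to polar (x = r cos θ, y = r sin θ, dA = r dr dθ); the integrand becomes -24, so

    ∬_D (curl F)_z dA = ∫_0^{2π} ∫_0^{3} (-24) · r dr dθ.

Inner (r from 0 to 3): -108.
Outer (θ from 0 to 2π): -216π.

Therefore ∮_C F · dr = -216π.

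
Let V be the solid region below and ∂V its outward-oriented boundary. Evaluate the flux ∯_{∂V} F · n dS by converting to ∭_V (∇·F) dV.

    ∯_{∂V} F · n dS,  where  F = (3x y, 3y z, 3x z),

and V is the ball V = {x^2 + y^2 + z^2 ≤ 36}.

By the divergence theorem,

    ∯_{∂V} F · n dS = ∭_V (∇ · F) dV.

Compute the divergence:
    ∇ · F = ∂F_x/∂x + ∂F_y/∂y + ∂F_z/∂z = 3y + 3z + 3x = 3x + 3y + 3z.

In spherical coordinates, x = ρ sin(φ) cos(θ), y = ρ sin(φ) sin(θ), z = ρ cos(φ), dV = ρ^2 sin(φ) dρ dφ dθ, with 0 ≤ ρ ≤ 6, 0 ≤ φ ≤ π, 0 ≤ θ ≤ 2π.

The integrand, after substitution and multiplying by the volume element, becomes (3ρ (sqrt(2)sin(φ)sin(θ + π/4) + cos(φ))) · ρ^2 sin(φ), so

    ∭_V (∇·F) dV = ∫_0^{2π} ∫_0^{π} ∫_0^{6} (3ρ (sqrt(2)sin(φ)sin(θ + π/4) + cos(φ))) · ρ^2 sin(φ) dρ dφ dθ.

Inner (ρ from 0 to 6): 972(sqrt(2)sin(φ)sin(θ + π/4) + cos(φ))sin(φ).
Middle (φ from 0 to π): 486sqrt(2)π sin(θ + π/4).
Outer (θ from 0 to 2π): 0.

Therefore ∯_{∂V} F · n dS = 0.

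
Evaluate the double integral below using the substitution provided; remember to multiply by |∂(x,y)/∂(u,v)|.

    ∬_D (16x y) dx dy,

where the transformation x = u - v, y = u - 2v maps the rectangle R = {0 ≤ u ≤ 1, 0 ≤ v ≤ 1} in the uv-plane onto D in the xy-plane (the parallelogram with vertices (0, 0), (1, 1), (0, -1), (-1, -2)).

Compute the Jacobian determinant of (x, y) with respect to (u, v):

    ∂(x,y)/∂(u,v) = | 1  -1 | = (1)(-2) - (-1)(1) = -1.
                   | 1  -2 |

Its absolute value is |J| = 1 (the area scaling factor).

Substituting x = u - v, y = u - 2v into the integrand,

    16x y → 16u^2 - 48u v + 32v^2,

so the integral becomes

    ∬_R (16u^2 - 48u v + 32v^2) · |J| du dv = ∫_0^1 ∫_0^1 (16u^2 - 48u v + 32v^2) dv du.

Inner (v): 16u^2 - 24u + 32/3.
Outer (u): 4.

Therefore ∬_D (16x y) dx dy = 4.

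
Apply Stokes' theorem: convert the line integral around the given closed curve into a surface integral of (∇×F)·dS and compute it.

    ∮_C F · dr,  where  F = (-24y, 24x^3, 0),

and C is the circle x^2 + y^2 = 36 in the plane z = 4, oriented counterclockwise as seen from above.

Let S be the flat disk x^2 + y^2 ≤ 36 in the plane z = 4, with upward unit normal n̂ = ẑ. By Stokes' theorem,

    ∮_C F · dr = ∬_S (∇ × F) · n̂ dS = ∬_D (curl F)_z dA,

where D is the disk x^2 + y^2 ≤ 36.

Compute the curl of F = (-24y, 24x^3, 0):
    (∇ × F)_x = ∂F_z/∂y - ∂F_y/∂z = 0,
    (∇ × F)_y = ∂F_x/∂z - ∂F_z/∂x = 0,
    (∇ × F)_z = ∂F_y/∂x - ∂F_x/∂y = 72x^2 + 24.

On z = 4, (curl F)_z = 72x^2 + 24.

Convert to polar (x = r cos θ, y = r sin θ, dA = r dr dθ); the integrand becomes 72r^2cos(θ)^2 + 24, so

    ∬_D (curl F)_z dA = ∫_0^{2π} ∫_0^{6} (72r^2cos(θ)^2 + 24) · r dr dθ.

Inner (r from 0 to 6): 23328cos(θ)^2 + 432.
Outer (θ from 0 to 2π): 24192π.

Therefore ∮_C F · dr = 24192π.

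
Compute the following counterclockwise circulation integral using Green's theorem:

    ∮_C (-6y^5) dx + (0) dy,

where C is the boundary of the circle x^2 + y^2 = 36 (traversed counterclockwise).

Green's theorem converts the closed line integral into a double integral over the enclosed region D:

    ∮_C P dx + Q dy = ∬_D (∂Q/∂x - ∂P/∂y) dA.

Here P = -6y^5, Q = 0, so

    ∂Q/∂x = 0,    ∂P/∂y = -30y^4,
    ∂Q/∂x - ∂P/∂y = 30y^4.

D is the region x^2 + y^2 ≤ 36. Evaluating the double integral:

In polar coordinates (x = r cos θ, y = r sin θ, dA = r dr dθ) the integrand becomes 30r^4sin(θ)^4, so

    ∬_D (30y^4) dA = ∫_0^{2π} ∫_0^{6} (30r^4sin(θ)^4) · r dr dθ.

Inner (r from 0 to 6): 233280sin(θ)^4.
Outer (θ from 0 to 2π): 174960π.

Therefore ∮_C P dx + Q dy = 174960π.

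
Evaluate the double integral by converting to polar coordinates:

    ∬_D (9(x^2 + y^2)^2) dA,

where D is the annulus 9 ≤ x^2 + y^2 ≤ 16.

The region D is 3 ≤ r ≤ 4, 0 ≤ θ ≤ 2π in polar coordinates, where x = r cos(θ), y = r sin(θ), and dA = r dr dθ.

Under the substitution, the integrand becomes 9r^4, so

    ∬_D (9(x^2 + y^2)^2) dA = ∫_{0}^{2π} ∫_{3}^{4} (9r^4) · r dr dθ.

Inner integral (in r): ∫_{3}^{4} (9r^4) · r dr = 10101/2.

Outer integral (in θ): ∫_{0}^{2π} (10101/2) dθ = 10101π.

Therefore ∬_D (9(x^2 + y^2)^2) dA = 10101π.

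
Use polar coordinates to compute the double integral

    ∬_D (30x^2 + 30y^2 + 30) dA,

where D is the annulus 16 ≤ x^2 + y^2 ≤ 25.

The region D is 4 ≤ r ≤ 5, 0 ≤ θ ≤ 2π in polar coordinates, where x = r cos(θ), y = r sin(θ), and dA = r dr dθ.

Under the substitution, the integrand becomes 30r^2 + 30, so

    ∬_D (30x^2 + 30y^2 + 30) dA = ∫_{0}^{2π} ∫_{4}^{5} (30r^2 + 30) · r dr dθ.

Inner integral (in r): ∫_{4}^{5} (30r^2 + 30) · r dr = 5805/2.

Outer integral (in θ): ∫_{0}^{2π} (5805/2) dθ = 5805π.

Therefore ∬_D (30x^2 + 30y^2 + 30) dA = 5805π.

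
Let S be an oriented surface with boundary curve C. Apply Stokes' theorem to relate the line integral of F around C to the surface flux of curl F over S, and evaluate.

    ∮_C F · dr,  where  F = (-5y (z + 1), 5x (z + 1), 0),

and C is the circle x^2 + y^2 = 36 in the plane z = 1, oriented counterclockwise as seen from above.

Let S be the flat disk x^2 + y^2 ≤ 36 in the plane z = 1, with upward unit normal n̂ = ẑ. By Stokes' theorem,

    ∮_C F · dr = ∬_S (∇ × F) · n̂ dS = ∬_D (curl F)_z dA,

where D is the disk x^2 + y^2 ≤ 36.

Compute the curl of F = (-5y (z + 1), 5x (z + 1), 0):
    (∇ × F)_x = ∂F_z/∂y - ∂F_y/∂z = -5x,
    (∇ × F)_y = ∂F_x/∂z - ∂F_z/∂x = -5y,
    (∇ × F)_z = ∂F_y/∂x - ∂F_x/∂y = 10z + 10.

On z = 1, (curl F)_z = 20.

Convert to polar (x = r cos θ, y = r sin θ, dA = r dr dθ); the integrand becomes 20, so

    ∬_D (curl F)_z dA = ∫_0^{2π} ∫_0^{6} (20) · r dr dθ.

Inner (r from 0 to 6): 360.
Outer (θ from 0 to 2π): 720π.

Therefore ∮_C F · dr = 720π.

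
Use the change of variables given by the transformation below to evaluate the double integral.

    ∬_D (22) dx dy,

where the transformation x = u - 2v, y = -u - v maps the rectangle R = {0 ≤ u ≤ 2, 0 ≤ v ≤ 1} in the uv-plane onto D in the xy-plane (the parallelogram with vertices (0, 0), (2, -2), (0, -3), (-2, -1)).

Compute the Jacobian determinant of (x, y) with respect to (u, v):

    ∂(x,y)/∂(u,v) = | 1  -2 | = (1)(-1) - (-2)(-1) = -3.
                   | -1  -1 |

Its absolute value is |J| = 3 (the area scaling factor).

Substituting x = u - 2v, y = -u - v into the integrand,

    22 → 22,

so the integral becomes

    ∬_R (22) · |J| du dv = ∫_0^2 ∫_0^1 (66) dv du.

Inner (v): 66.
Outer (u): 132.

Therefore ∬_D (22) dx dy = 132.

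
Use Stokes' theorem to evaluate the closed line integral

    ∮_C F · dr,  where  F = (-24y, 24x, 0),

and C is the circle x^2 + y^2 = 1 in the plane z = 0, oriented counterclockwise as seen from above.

Let S be the flat disk x^2 + y^2 ≤ 1 in the plane z = 0, with upward unit normal n̂ = ẑ. By Stokes' theorem,

    ∮_C F · dr = ∬_S (∇ × F) · n̂ dS = ∬_D (curl F)_z dA,

where D is the disk x^2 + y^2 ≤ 1.

Compute the curl of F = (-24y, 24x, 0):
    (∇ × F)_x = ∂F_z/∂y - ∂F_y/∂z = 0,
    (∇ × F)_y = ∂F_x/∂z - ∂F_z/∂x = 0,
    (∇ × F)_z = ∂F_y/∂x - ∂F_x/∂y = 48.

On z = 0, (curl F)_z = 48.

Convert to polar (x = r cos θ, y = r sin θ, dA = r dr dθ); the integrand becomes 48, so

    ∬_D (curl F)_z dA = ∫_0^{2π} ∫_0^{1} (48) · r dr dθ.

Inner (r from 0 to 1): 24.
Outer (θ from 0 to 2π): 48π.

Therefore ∮_C F · dr = 48π.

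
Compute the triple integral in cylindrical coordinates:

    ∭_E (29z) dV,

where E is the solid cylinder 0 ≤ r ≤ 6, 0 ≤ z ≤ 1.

In cylindrical coordinates, x = r cos(θ), y = r sin(θ), z = z, and dV = r dr dθ dz.

The integrand becomes 29z, so

    ∭_E (29z) dV = ∫_{0}^{2π} ∫_{0}^{6} ∫_{0}^{1} (29z) · r dz dr dθ.

Inner (z): 29r/2.
Middle (r from 0 to 6): 261.
Outer (θ): 522π.

Therefore the triple integral equals 522π.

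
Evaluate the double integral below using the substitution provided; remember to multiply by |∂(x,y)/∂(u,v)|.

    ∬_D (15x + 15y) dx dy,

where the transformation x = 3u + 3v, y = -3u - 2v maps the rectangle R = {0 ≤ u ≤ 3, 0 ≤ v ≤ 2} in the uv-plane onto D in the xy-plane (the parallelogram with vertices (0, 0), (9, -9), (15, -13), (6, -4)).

Compute the Jacobian determinant of (x, y) with respect to (u, v):

    ∂(x,y)/∂(u,v) = | 3  3 | = (3)(-2) - (3)(-3) = 3.
                   | -3  -2 |

Its absolute value is |J| = 3 (the area scaling factor).

Substituting x = 3u + 3v, y = -3u - 2v into the integrand,

    15x + 15y → 15v,

so the integral becomes

    ∬_R (15v) · |J| du dv = ∫_0^3 ∫_0^2 (45v) dv du.

Inner (v): 90.
Outer (u): 270.

Therefore ∬_D (15x + 15y) dx dy = 270.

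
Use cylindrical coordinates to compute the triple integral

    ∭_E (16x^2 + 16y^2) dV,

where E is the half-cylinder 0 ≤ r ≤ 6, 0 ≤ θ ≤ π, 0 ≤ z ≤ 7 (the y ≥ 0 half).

In cylindrical coordinates, x = r cos(θ), y = r sin(θ), z = z, and dV = r dr dθ dz.

The integrand becomes 16r^2, so

    ∭_E (16x^2 + 16y^2) dV = ∫_{0}^{π} ∫_{0}^{6} ∫_{0}^{7} (16r^2) · r dz dr dθ.

Inner (z): 112r^3.
Middle (r from 0 to 6): 36288.
Outer (θ): 36288π.

Therefore the triple integral equals 36288π.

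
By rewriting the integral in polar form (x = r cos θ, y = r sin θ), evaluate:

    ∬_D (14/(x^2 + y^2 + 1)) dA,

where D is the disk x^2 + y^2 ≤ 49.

The region D is 0 ≤ r ≤ 7, 0 ≤ θ ≤ 2π in polar coordinates, where x = r cos(θ), y = r sin(θ), and dA = r dr dθ.

Under the substitution, the integrand becomes 14/(r^2 + 1), so

    ∬_D (14/(x^2 + y^2 + 1)) dA = ∫_{0}^{2π} ∫_{0}^{7} (14/(r^2 + 1)) · r dr dθ.

Inner integral (in r): ∫_{0}^{7} (14/(r^2 + 1)) · r dr = log(781250000000).

Outer integral (in θ): ∫_{0}^{2π} (log(781250000000)) dθ = 14π log(50).

Therefore ∬_D (14/(x^2 + y^2 + 1)) dA = 14π log(50).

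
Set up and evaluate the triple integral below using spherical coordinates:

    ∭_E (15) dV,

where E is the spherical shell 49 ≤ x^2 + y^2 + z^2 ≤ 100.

In spherical coordinates, x = ρ sin(φ) cos(θ), y = ρ sin(φ) sin(θ), z = ρ cos(φ), and dV = ρ^2 sin(φ) dρ dφ dθ.

The integrand becomes 15, so

    ∭_E (15) dV = ∫_{0}^{2π} ∫_{0}^{π} ∫_{7}^{10} (15) · ρ^2 sin(φ) dρ dφ dθ.

Inner (ρ): 3285sin(φ).
Middle (φ): 6570.
Outer (θ): 13140π.

Therefore the triple integral equals 13140π.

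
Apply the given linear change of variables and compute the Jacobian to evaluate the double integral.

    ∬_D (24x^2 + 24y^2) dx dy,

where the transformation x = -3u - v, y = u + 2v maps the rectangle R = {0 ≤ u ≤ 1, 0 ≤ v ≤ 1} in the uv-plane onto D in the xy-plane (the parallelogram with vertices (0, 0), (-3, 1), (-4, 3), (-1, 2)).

Compute the Jacobian determinant of (x, y) with respect to (u, v):

    ∂(x,y)/∂(u,v) = | -3  -1 | = (-3)(2) - (-1)(1) = -5.
                   | 1  2 |

Its absolute value is |J| = 5 (the area scaling factor).

Substituting x = -3u - v, y = u + 2v into the integrand,

    24x^2 + 24y^2 → 240u^2 + 240u v + 120v^2,

so the integral becomes

    ∬_R (240u^2 + 240u v + 120v^2) · |J| du dv = ∫_0^1 ∫_0^1 (1200u^2 + 1200u v + 600v^2) dv du.

Inner (v): 1200u^2 + 600u + 200.
Outer (u): 900.

Therefore ∬_D (24x^2 + 24y^2) dx dy = 900.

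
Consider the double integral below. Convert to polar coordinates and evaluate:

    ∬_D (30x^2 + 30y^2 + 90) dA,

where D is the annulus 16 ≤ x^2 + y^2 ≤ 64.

The region D is 4 ≤ r ≤ 8, 0 ≤ θ ≤ 2π in polar coordinates, where x = r cos(θ), y = r sin(θ), and dA = r dr dθ.

Under the substitution, the integrand becomes 30r^2 + 90, so

    ∬_D (30x^2 + 30y^2 + 90) dA = ∫_{0}^{2π} ∫_{4}^{8} (30r^2 + 90) · r dr dθ.

Inner integral (in r): ∫_{4}^{8} (30r^2 + 90) · r dr = 30960.

Outer integral (in θ): ∫_{0}^{2π} (30960) dθ = 61920π.

Therefore ∬_D (30x^2 + 30y^2 + 90) dA = 61920π.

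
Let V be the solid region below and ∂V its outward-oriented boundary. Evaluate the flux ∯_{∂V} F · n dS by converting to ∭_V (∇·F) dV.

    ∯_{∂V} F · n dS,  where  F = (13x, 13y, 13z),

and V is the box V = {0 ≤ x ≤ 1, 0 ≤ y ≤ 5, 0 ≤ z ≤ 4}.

By the divergence theorem,

    ∯_{∂V} F · n dS = ∭_V (∇ · F) dV.

Compute the divergence:
    ∇ · F = ∂F_x/∂x + ∂F_y/∂y + ∂F_z/∂z = 13 + 13 + 13 = 39.

V is a rectangular box, so dV = dx dy dz with 0 ≤ x ≤ 1, 0 ≤ y ≤ 5, 0 ≤ z ≤ 4.

Integrate (39) over V as an iterated integral:

    ∭_V (∇·F) dV = ∫_0^{1} ∫_0^{5} ∫_0^{4} (39) dz dy dx.

Inner (z from 0 to 4): 156.
Middle (y from 0 to 5): 780.
Outer (x from 0 to 1): 780.

Therefore ∯_{∂V} F · n dS = 780.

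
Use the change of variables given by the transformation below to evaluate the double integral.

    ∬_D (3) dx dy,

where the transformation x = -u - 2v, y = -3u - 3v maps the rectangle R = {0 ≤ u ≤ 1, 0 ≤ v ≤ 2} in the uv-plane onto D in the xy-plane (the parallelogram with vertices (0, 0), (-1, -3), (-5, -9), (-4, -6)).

Compute the Jacobian determinant of (x, y) with respect to (u, v):

    ∂(x,y)/∂(u,v) = | -1  -2 | = (-1)(-3) - (-2)(-3) = -3.
                   | -3  -3 |

Its absolute value is |J| = 3 (the area scaling factor).

Substituting x = -u - 2v, y = -3u - 3v into the integrand,

    3 → 3,

so the integral becomes

    ∬_R (3) · |J| du dv = ∫_0^1 ∫_0^2 (9) dv du.

Inner (v): 18.
Outer (u): 18.

Therefore ∬_D (3) dx dy = 18.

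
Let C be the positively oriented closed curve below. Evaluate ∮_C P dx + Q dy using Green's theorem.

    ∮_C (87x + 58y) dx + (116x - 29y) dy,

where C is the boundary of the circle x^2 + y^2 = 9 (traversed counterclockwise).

Green's theorem converts the closed line integral into a double integral over the enclosed region D:

    ∮_C P dx + Q dy = ∬_D (∂Q/∂x - ∂P/∂y) dA.

Here P = 87x + 58y, Q = 116x - 29y, so

    ∂Q/∂x = 116,    ∂P/∂y = 58,
    ∂Q/∂x - ∂P/∂y = 58.

D is the region x^2 + y^2 ≤ 9. Evaluating the double integral:

In polar coordinates (x = r cos θ, y = r sin θ, dA = r dr dθ) the integrand becomes 58, so

    ∬_D (58) dA = ∫_0^{2π} ∫_0^{3} (58) · r dr dθ.

Inner (r from 0 to 3): 261.
Outer (θ from 0 to 2π): 522π.

Therefore ∮_C P dx + Q dy = 522π.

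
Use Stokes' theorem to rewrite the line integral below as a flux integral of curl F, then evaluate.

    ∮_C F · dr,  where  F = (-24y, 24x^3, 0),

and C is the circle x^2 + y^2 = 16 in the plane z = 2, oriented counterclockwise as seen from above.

Let S be the flat disk x^2 + y^2 ≤ 16 in the plane z = 2, with upward unit normal n̂ = ẑ. By Stokes' theorem,

    ∮_C F · dr = ∬_S (∇ × F) · n̂ dS = ∬_D (curl F)_z dA,

where D is the disk x^2 + y^2 ≤ 16.

Compute the curl of F = (-24y, 24x^3, 0):
    (∇ × F)_x = ∂F_z/∂y - ∂F_y/∂z = 0,
    (∇ × F)_y = ∂F_x/∂z - ∂F_z/∂x = 0,
    (∇ × F)_z = ∂F_y/∂x - ∂F_x/∂y = 72x^2 + 24.

On z = 2, (curl F)_z = 72x^2 + 24.

Convert to polar (x = r cos θ, y = r sin θ, dA = r dr dθ); the integrand becomes 72r^2cos(θ)^2 + 24, so

    ∬_D (curl F)_z dA = ∫_0^{2π} ∫_0^{4} (72r^2cos(θ)^2 + 24) · r dr dθ.

Inner (r from 0 to 4): 4608cos(θ)^2 + 192.
Outer (θ from 0 to 2π): 4992π.

Therefore ∮_C F · dr = 4992π.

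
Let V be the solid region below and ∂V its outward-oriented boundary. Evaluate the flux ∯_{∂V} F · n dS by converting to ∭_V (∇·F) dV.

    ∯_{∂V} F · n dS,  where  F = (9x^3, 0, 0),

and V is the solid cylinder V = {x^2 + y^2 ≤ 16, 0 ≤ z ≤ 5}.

By the divergence theorem,

    ∯_{∂V} F · n dS = ∭_V (∇ · F) dV.

Compute the divergence:
    ∇ · F = ∂F_x/∂x + ∂F_y/∂y + ∂F_z/∂z = 27x^2 + 0 + 0 = 27x^2.

In cylindrical coordinates, x = r cos(θ), y = r sin(θ), z = z, dV = r dr dθ dz, with 0 ≤ r ≤ 4, 0 ≤ θ ≤ 2π, 0 ≤ z ≤ 5.

The integrand, after substitution and multiplying by the volume element, becomes (27r^2cos(θ)^2) · r, so

    ∭_V (∇·F) dV = ∫_0^{2π} ∫_0^{4} ∫_0^{5} (27r^2cos(θ)^2) · r dz dr dθ.

Inner (z from 0 to 5): 135r^3cos(θ)^2.
Middle (r from 0 to 4): 8640cos(θ)^2.
Outer (θ from 0 to 2π): 8640π.

Therefore ∯_{∂V} F · n dS = 8640π.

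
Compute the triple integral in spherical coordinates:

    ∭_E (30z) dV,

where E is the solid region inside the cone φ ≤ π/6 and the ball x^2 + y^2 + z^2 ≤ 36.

In spherical coordinates, x = ρ sin(φ) cos(θ), y = ρ sin(φ) sin(θ), z = ρ cos(φ), and dV = ρ^2 sin(φ) dρ dφ dθ.

The integrand becomes 30ρ cos(φ), so

    ∭_E (30z) dV = ∫_{0}^{2π} ∫_{0}^{π/6} ∫_{0}^{6} (30ρ cos(φ)) · ρ^2 sin(φ) dρ dφ dθ.

Inner (ρ): 4860sin(2φ).
Middle (φ): 1215.
Outer (θ): 2430π.

Therefore the triple integral equals 2430π.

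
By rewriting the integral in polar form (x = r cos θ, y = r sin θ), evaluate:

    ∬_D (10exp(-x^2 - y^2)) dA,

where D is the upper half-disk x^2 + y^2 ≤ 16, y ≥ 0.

The region D is 0 ≤ r ≤ 4, 0 ≤ θ ≤ π in polar coordinates, where x = r cos(θ), y = r sin(θ), and dA = r dr dθ.

Under the substitution, the integrand becomes 10exp(-r^2), so

    ∬_D (10exp(-x^2 - y^2)) dA = ∫_{0}^{π} ∫_{0}^{4} (10exp(-r^2)) · r dr dθ.

Inner integral (in r): ∫_{0}^{4} (10exp(-r^2)) · r dr = 5 - 5exp(-16).

Outer integral (in θ): ∫_{0}^{π} (5 - 5exp(-16)) dθ = -5π exp(-16) + 5π.

Therefore ∬_D (10exp(-x^2 - y^2)) dA = -5π exp(-16) + 5π.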